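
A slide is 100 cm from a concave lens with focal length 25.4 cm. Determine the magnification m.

m = +0.203

For a concave lens, f = -25.4 cm.
1/d_i = 1/f − 1/d_o = 1/(-25.40) − 1/(100) = -0.04937, so d_i = -20.26 cm.
m = −d_i/d_o = −(-20.26)/(100) = +0.203.
The image is virtual, upright and reduced, on the same side as the object.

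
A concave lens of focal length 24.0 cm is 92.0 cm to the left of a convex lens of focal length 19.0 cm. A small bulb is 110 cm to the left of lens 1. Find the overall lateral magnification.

f₁ = −24.0 cm (diverging).
Lens 1: 1/d_i1 = 1/(-24.0) − 1/(110) = -0.05076, so d_i1 = -19.70 cm; m₁ = −d_i1/d_o1 = +0.1791.
d_o2 = 92.0 − (-19.70) = 111.7 cm.
Lens 2: 1/d_i2 = 1/(19.0) − 1/(111.7) = 0.04368, so d_i2 = 22.89 cm; m₂ = −d_i2/d_o2 = -0.2050.
m = m₁·m₂ = (+0.1791)(-0.2050) = -0.0367.

m = -0.0367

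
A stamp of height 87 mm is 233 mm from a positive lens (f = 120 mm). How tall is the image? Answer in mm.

92.4 mm

1/d_i = 1/f − 1/d_o = 1/(120.0) − 1/(233) = 0.004041, so d_i = 247.4 mm.
m = −d_i/d_o = -1.062.
|h_i| = |m|·h_o = 1.062 × 87 = 92.4 mm. The image is real, inverted and enlarged, on the far side of the lens.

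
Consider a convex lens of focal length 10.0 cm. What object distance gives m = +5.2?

m = −d_i/d_o ⇒ d_i = −m·d_o.
1/f = 1/d_o + 1/d_i = 1/d_o − 1/(m·d_o) = (1 − 1/m)/d_o, so d_o = f(1 − 1/m) = (10.00)(1 − 1/(+5.2)) = 8.08 cm.

8.08 cm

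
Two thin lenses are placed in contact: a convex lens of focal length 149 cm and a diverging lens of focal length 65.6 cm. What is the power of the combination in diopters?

P = -0.853 D

P₁ = 1/f₁ = 1/(1.49 m) = +0.6711 D; P₂ = 1/f₂ = 1/(-0.656 m) = -1.524 D.
For thin lenses in contact, P = P₁ + P₂ = (+0.6711) + (-1.524) = -0.853 D.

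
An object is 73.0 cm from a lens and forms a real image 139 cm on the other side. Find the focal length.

f = 47.9 cm (converging)

Real image ⇒ d_i = +139 cm.
1/f = 1/d_o + 1/d_i = 1/(73.0) + 1/(139) = 0.02089, so f = 47.9 cm.
Since f is positive, the lens is converging.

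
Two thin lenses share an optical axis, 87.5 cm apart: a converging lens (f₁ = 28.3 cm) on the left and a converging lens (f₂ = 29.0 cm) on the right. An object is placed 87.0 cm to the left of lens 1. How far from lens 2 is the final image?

79.8 cm

Lens 1: 1/d_i1 = 1/f₁ − 1/d_o1 = 1/(28.3) − 1/(87.0) = 0.02384, so d_i1 = 41.94 cm.
The intermediate image is 41.94 cm to the right of lens 1, which is 87.5 − (41.94) = 45.56 cm to the left of lens 2, so d_o2 = +45.56 cm.
Lens 2: 1/d_i2 = 1/f₂ − 1/d_o2 = 1/(29.0) − 1/(45.56) = 0.01253, so d_i2 = 79.8 cm.
The final image is real, 79.8 cm to the right of lens 2 (overall magnification ≈ 0.84).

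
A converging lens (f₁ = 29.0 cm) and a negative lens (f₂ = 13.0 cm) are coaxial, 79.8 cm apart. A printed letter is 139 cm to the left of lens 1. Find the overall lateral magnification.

Lens 1: 1/d_i1 = 1/(29.0) − 1/(139) = 0.02729, so d_i1 = 36.65 cm; m₁ = −d_i1/d_o1 = -0.2637.
d_o2 = 79.8 − (36.65) = 43.15 cm.
f₂ = −13.0 cm (diverging).
Lens 2: 1/d_i2 = 1/(-13.0) − 1/(43.15) = -0.1001, so d_i2 = -9.990 cm; m₂ = −d_i2/d_o2 = +0.2315.
m = m₁·m₂ = (-0.2637)(+0.2315) = -0.0610.

m = -0.0610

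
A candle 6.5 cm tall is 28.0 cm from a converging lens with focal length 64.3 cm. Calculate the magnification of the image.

m = +1.77

1/d_i = 1/f − 1/d_o = 1/(64.30) − 1/(28.0) = -0.02016, so d_i = -49.60 cm.
m = −d_i/d_o = −(-49.60)/(28.0) = +1.77.
The image is virtual, upright and enlarged, on the same side as the object.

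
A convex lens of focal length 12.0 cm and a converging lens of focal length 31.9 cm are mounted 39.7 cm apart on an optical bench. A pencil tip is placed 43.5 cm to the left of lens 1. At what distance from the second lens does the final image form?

Lens 1: 1/d_i1 = 1/f₁ − 1/d_o1 = 1/(12.0) − 1/(43.5) = 0.06034, so d_i1 = 16.57 cm.
The intermediate image is 16.57 cm to the right of lens 1, which is 39.7 − (16.57) = 23.13 cm to the left of lens 2, so d_o2 = +23.13 cm.
Lens 2: 1/d_i2 = 1/f₂ − 1/d_o2 = 1/(31.9) − 1/(23.13) = -0.01189, so d_i2 = -84.1 cm.
The final image is virtual, 84.1 cm to the left of lens 2 (overall magnification ≈ -1.4).

84.1 cm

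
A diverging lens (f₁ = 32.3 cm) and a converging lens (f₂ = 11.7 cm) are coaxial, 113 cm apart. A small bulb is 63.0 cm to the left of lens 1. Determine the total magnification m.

f₁ = −32.3 cm (diverging).
Lens 1: 1/d_i1 = 1/(-32.3) − 1/(63.0) = -0.04683, so d_i1 = -21.35 cm; m₁ = −d_i1/d_o1 = +0.3389.
d_o2 = 113 − (-21.35) = 134.3 cm.
Lens 2: 1/d_i2 = 1/(11.7) − 1/(134.3) = 0.07802, so d_i2 = 12.82 cm; m₂ = −d_i2/d_o2 = -0.09543.
m = m₁·m₂ = (+0.3389)(-0.09543) = -0.0323.

m = -0.0323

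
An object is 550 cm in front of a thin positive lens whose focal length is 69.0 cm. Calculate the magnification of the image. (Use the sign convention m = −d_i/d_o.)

m = -0.143

1/d_i = 1/f − 1/d_o = 1/(69.00) − 1/(550) = 0.01267, so d_i = 78.90 cm.
m = −d_i/d_o = −(78.90)/(550) = -0.143.
The image is real, inverted and reduced, on the far side of the lens.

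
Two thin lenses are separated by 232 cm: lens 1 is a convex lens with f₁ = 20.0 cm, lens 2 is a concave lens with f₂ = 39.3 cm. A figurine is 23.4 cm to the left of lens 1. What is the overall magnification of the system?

Lens 1: 1/d_i1 = 1/(20.0) − 1/(23.4) = 0.007265, so d_i1 = 137.6 cm; m₁ = −d_i1/d_o1 = -5.880.
d_o2 = 232 − (137.6) = 94.40 cm.
f₂ = −39.3 cm (diverging).
Lens 2: 1/d_i2 = 1/(-39.3) − 1/(94.40) = -0.03604, so d_i2 = -27.75 cm; m₂ = −d_i2/d_o2 = +0.2939.
m = m₁·m₂ = (-5.880)(+0.2939) = -1.73.

m = -1.73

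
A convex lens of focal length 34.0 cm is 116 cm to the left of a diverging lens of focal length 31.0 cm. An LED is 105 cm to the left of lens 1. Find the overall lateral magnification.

Lens 1: 1/d_i1 = 1/(34.0) − 1/(105) = 0.01989, so d_i1 = 50.28 cm; m₁ = −d_i1/d_o1 = -0.4789.
d_o2 = 116 − (50.28) = 65.72 cm.
f₂ = −31.0 cm (diverging).
Lens 2: 1/d_i2 = 1/(-31.0) − 1/(65.72) = -0.04747, so d_i2 = -21.06 cm; m₂ = −d_i2/d_o2 = +0.3205.
m = m₁·m₂ = (-0.4789)(+0.3205) = -0.153.

m = -0.153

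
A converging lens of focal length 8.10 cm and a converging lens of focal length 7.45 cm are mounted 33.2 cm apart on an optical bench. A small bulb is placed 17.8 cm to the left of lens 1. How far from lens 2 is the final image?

Lens 1: 1/d_i1 = 1/f₁ − 1/d_o1 = 1/(8.10) − 1/(17.8) = 0.06728, so d_i1 = 14.86 cm.
The intermediate image is 14.86 cm to the right of lens 1, which is 33.2 − (14.86) = 18.34 cm to the left of lens 2, so d_o2 = +18.34 cm.
Lens 2: 1/d_i2 = 1/f₂ − 1/d_o2 = 1/(7.45) − 1/(18.34) = 0.07970, so d_i2 = 12.5 cm.
The final image is real, 12.5 cm to the right of lens 2 (overall magnification ≈ 0.57).

12.5 cm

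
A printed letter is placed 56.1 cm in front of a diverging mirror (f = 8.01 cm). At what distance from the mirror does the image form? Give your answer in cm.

For a diverging mirror, f = -8.01 cm.
Mirror equation: 1/q = 1/f − 1/p = 1/(-8.010) − 1/(56.1) = -0.1248 − 0.01783 = -0.1427, so q = -7.01 cm.
The image is virtual, upright and reduced, behind the mirror.

7.01 cm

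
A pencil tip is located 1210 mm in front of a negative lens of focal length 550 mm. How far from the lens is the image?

378 mm

For a negative lens, f = -550 mm.
Lens equation: 1/q = 1/f − 1/p = 1/(-550.0) − 1/(1210) = -0.001818 − 0.0008264 = -0.002645, so q = -378 mm.
The image is virtual, upright and reduced, on the same side as the object.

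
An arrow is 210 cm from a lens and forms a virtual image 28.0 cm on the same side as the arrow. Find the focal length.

f = -32.3 cm (diverging)

Virtual image ⇒ d_i = −28.0 cm.
1/f = 1/d_o + 1/d_i = 1/(210) + 1/(-28.0) = -0.03095, so f = -32.3 cm.
Since f is negative, the lens is diverging.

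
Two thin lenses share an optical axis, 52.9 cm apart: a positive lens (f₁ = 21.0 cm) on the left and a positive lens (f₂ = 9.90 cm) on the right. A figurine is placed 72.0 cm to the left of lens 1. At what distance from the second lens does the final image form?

Lens 1: 1/d_i1 = 1/f₁ − 1/d_o1 = 1/(21.0) − 1/(72.0) = 0.03373, so d_i1 = 29.65 cm.
The intermediate image is 29.65 cm to the right of lens 1, which is 52.9 − (29.65) = 23.25 cm to the left of lens 2, so d_o2 = +23.25 cm.
Lens 2: 1/d_i2 = 1/f₂ − 1/d_o2 = 1/(9.90) − 1/(23.25) = 0.05800, so d_i2 = 17.2 cm.
The final image is real, 17.2 cm to the right of lens 2 (overall magnification ≈ 0.31).

17.2 cm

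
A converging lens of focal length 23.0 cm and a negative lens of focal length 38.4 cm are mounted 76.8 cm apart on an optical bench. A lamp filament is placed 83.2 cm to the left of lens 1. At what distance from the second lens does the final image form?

Lens 1: 1/d_i1 = 1/f₁ − 1/d_o1 = 1/(23.0) − 1/(83.2) = 0.03146, so d_i1 = 31.79 cm.
The intermediate image is 31.79 cm to the right of lens 1, which is 76.8 − (31.79) = 45.01 cm to the left of lens 2, so d_o2 = +45.01 cm.
Lens 2 is diverging, so f₂ = −38.4 cm.
Lens 2: 1/d_i2 = 1/f₂ − 1/d_o2 = 1/(-38.4) − 1/(45.01) = -0.04826, so d_i2 = -20.7 cm.
The final image is virtual, 20.7 cm to the left of lens 2 (overall magnification ≈ -0.18).

20.7 cm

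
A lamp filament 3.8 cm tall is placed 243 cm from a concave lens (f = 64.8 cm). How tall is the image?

0.800 cm

For a concave lens, f = -64.8 cm.
1/d_i = 1/f − 1/d_o = 1/(-64.80) − 1/(243) = -0.01955, so d_i = -51.16 cm.
m = −d_i/d_o = +0.2105.
|h_i| = |m|·h_o = 0.2105 × 3.8 = 0.800 cm. The image is virtual, upright and reduced, on the same side as the object.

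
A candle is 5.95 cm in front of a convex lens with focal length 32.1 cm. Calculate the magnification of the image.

1/d_i = 1/f − 1/d_o = 1/(32.10) − 1/(5.95) = -0.1369, so d_i = -7.304 cm.
m = −d_i/d_o = −(-7.304)/(5.95) = +1.23.
The image is virtual, upright and enlarged, on the same side as the object.

m = +1.23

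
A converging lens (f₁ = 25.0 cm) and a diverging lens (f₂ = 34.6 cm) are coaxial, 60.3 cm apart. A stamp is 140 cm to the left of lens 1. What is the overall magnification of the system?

m = -0.117

Lens 1: 1/d_i1 = 1/(25.0) − 1/(140) = 0.03286, so d_i1 = 30.43 cm; m₁ = −d_i1/d_o1 = -0.2174.
d_o2 = 60.3 − (30.43) = 29.87 cm.
f₂ = −34.6 cm (diverging).
Lens 2: 1/d_i2 = 1/(-34.6) − 1/(29.87) = -0.06238, so d_i2 = -16.03 cm; m₂ = −d_i2/d_o2 = +0.5367.
m = m₁·m₂ = (-0.2174)(+0.5367) = -0.117.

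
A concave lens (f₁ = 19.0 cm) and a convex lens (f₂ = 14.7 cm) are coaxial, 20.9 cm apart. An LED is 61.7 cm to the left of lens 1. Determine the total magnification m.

m = -0.167

f₁ = −19.0 cm (diverging).
Lens 1: 1/d_i1 = 1/(-19.0) − 1/(61.7) = -0.06884, so d_i1 = -14.53 cm; m₁ = −d_i1/d_o1 = +0.2355.
d_o2 = 20.9 − (-14.53) = 35.43 cm.
Lens 2: 1/d_i2 = 1/(14.7) − 1/(35.43) = 0.03980, so d_i2 = 25.12 cm; m₂ = −d_i2/d_o2 = -0.7091.
m = m₁·m₂ = (+0.2355)(-0.7091) = -0.167.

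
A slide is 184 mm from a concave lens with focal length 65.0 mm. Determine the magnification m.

For a concave lens, f = -65.0 mm.
1/d_i = 1/f − 1/d_o = 1/(-65.00) − 1/(184) = -0.02082, so d_i = -48.03 mm.
m = −d_i/d_o = −(-48.03)/(184) = +0.261.
The image is virtual, upright and reduced, on the same side as the object.

m = +0.261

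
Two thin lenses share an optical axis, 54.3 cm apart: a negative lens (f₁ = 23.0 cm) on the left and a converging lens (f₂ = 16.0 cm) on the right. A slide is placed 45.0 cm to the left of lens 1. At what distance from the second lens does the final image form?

Lens 1 is diverging, so f₁ = −23.0 cm.
Lens 1: 1/d_i1 = 1/f₁ − 1/d_o1 = 1/(-23.0) − 1/(45.0) = -0.06570, so d_i1 = -15.22 cm.
The intermediate image is 15.22 cm to the left of lens 1 (virtual), which is 54.3 − (-15.22) = 69.52 cm to the left of lens 2, so d_o2 = +69.52 cm.
Lens 2: 1/d_i2 = 1/f₂ − 1/d_o2 = 1/(16.0) − 1/(69.52) = 0.04812, so d_i2 = 20.8 cm.
The final image is real, 20.8 cm to the right of lens 2 (overall magnification ≈ -0.10).

20.8 cm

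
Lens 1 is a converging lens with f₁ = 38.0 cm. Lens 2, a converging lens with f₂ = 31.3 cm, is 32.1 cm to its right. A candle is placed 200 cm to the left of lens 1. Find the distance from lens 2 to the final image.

Lens 1: 1/d_i1 = 1/f₁ − 1/d_o1 = 1/(38.0) − 1/(200) = 0.02132, so d_i1 = 46.91 cm.
The intermediate image is 46.91 cm to the right of lens 1, which lies 14.81 cm to the right of lens 2 — a virtual object — so d_o2 = −14.81 cm.
Lens 2: 1/d_i2 = 1/f₂ − 1/d_o2 = 1/(31.3) − 1/(-14.81) = 0.09947, so d_i2 = 10.1 cm.
The final image is real, 10.1 cm to the right of lens 2 (overall magnification ≈ -0.16).

10.1 cm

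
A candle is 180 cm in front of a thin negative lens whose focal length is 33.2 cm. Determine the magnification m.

m = +0.156

For a negative lens, f = -33.2 cm.
1/d_i = 1/f − 1/d_o = 1/(-33.20) − 1/(180) = -0.03568, so d_i = -28.03 cm.
m = −d_i/d_o = −(-28.03)/(180) = +0.156.
The image is virtual, upright and reduced, on the same side as the object.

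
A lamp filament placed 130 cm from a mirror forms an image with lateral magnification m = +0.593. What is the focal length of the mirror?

m = −d_i/d_o ⇒ d_i = −m·d_o = −(+0.593)·(130) = -77.09 cm.
1/f = 1/d_o + 1/d_i = 1/(130) + 1/(-77.09) = -0.005280, so f = -189 cm.
Since f is negative, the mirror is convex.

f = -189 cm (convex)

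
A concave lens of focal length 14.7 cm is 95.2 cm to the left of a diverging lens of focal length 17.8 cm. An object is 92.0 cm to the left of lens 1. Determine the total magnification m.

f₁ = −14.7 cm (diverging).
Lens 1: 1/d_i1 = 1/(-14.7) − 1/(92.0) = -0.07890, so d_i1 = -12.67 cm; m₁ = −d_i1/d_o1 = +0.1377.
d_o2 = 95.2 − (-12.67) = 107.9 cm.
f₂ = −17.8 cm (diverging).
Lens 2: 1/d_i2 = 1/(-17.8) − 1/(107.9) = -0.06545, so d_i2 = -15.28 cm; m₂ = −d_i2/d_o2 = +0.1416.
m = m₁·m₂ = (+0.1377)(+0.1416) = +0.0195.

m = +0.0195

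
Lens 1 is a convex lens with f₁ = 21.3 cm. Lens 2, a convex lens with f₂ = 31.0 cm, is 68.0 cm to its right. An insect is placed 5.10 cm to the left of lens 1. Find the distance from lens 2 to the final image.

53.0 cm

Lens 1: 1/d_i1 = 1/f₁ − 1/d_o1 = 1/(21.3) − 1/(5.10) = -0.1491, so d_i1 = -6.706 cm.
The intermediate image is 6.706 cm to the left of lens 1 (virtual), which is 68.0 − (-6.706) = 74.71 cm to the left of lens 2, so d_o2 = +74.71 cm.
Lens 2: 1/d_i2 = 1/f₂ − 1/d_o2 = 1/(31.0) − 1/(74.71) = 0.01887, so d_i2 = 53.0 cm.
The final image is real, 53.0 cm to the right of lens 2 (overall magnification ≈ -0.93).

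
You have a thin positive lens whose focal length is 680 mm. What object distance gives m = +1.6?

m = −d_i/d_o ⇒ d_i = −m·d_o.
1/f = 1/d_o + 1/d_i = 1/d_o − 1/(m·d_o) = (1 − 1/m)/d_o, so d_o = f(1 − 1/m) = (680.0)(1 − 1/(+1.6)) = 255 mm.

255 mm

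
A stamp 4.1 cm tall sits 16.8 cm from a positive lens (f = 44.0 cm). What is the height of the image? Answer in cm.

6.63 cm

1/d_i = 1/f − 1/d_o = 1/(44.00) − 1/(16.8) = -0.03680, so d_i = -27.18 cm.
m = −d_i/d_o = +1.618.
|h_i| = |m|·h_o = 1.618 × 4.1 = 6.63 cm. The image is virtual, upright and enlarged, on the same side as the object.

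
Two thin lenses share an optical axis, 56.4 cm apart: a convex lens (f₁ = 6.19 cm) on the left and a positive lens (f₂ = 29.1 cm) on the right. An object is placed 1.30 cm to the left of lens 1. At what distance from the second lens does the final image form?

58.4 cm

Lens 1: 1/d_i1 = 1/f₁ − 1/d_o1 = 1/(6.19) − 1/(1.30) = -0.6077, so d_i1 = -1.646 cm.
The intermediate image is 1.646 cm to the left of lens 1 (virtual), which is 56.4 − (-1.646) = 58.05 cm to the left of lens 2, so d_o2 = +58.05 cm.
Lens 2: 1/d_i2 = 1/f₂ − 1/d_o2 = 1/(29.1) − 1/(58.05) = 0.01714, so d_i2 = 58.4 cm.
The final image is real, 58.4 cm to the right of lens 2 (overall magnification ≈ -1.3).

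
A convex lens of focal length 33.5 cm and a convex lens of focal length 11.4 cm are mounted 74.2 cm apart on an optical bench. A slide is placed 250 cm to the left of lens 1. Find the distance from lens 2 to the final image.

16.8 cm

Lens 1: 1/d_i1 = 1/f₁ − 1/d_o1 = 1/(33.5) − 1/(250) = 0.02585, so d_i1 = 38.68 cm.
The intermediate image is 38.68 cm to the right of lens 1, which is 74.2 − (38.68) = 35.52 cm to the left of lens 2, so d_o2 = +35.52 cm.
Lens 2: 1/d_i2 = 1/f₂ − 1/d_o2 = 1/(11.4) − 1/(35.52) = 0.05957, so d_i2 = 16.8 cm.
The final image is real, 16.8 cm to the right of lens 2 (overall magnification ≈ 0.073).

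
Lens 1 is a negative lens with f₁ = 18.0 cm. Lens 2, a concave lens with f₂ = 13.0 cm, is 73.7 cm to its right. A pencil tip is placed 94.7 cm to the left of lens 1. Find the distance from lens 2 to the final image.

Lens 1 is diverging, so f₁ = −18.0 cm.
Lens 1: 1/d_i1 = 1/f₁ − 1/d_o1 = 1/(-18.0) − 1/(94.7) = -0.06612, so d_i1 = -15.13 cm.
The intermediate image is 15.13 cm to the left of lens 1 (virtual), which is 73.7 − (-15.13) = 88.83 cm to the left of lens 2, so d_o2 = +88.83 cm.
Lens 2 is diverging, so f₂ = −13.0 cm.
Lens 2: 1/d_i2 = 1/f₂ − 1/d_o2 = 1/(-13.0) − 1/(88.83) = -0.08818, so d_i2 = -11.3 cm.
The final image is virtual, 11.3 cm to the left of lens 2 (overall magnification ≈ 0.020).

11.3 cm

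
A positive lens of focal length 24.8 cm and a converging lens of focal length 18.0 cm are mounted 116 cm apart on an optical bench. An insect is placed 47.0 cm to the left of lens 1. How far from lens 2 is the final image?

Lens 1: 1/d_i1 = 1/f₁ − 1/d_o1 = 1/(24.8) − 1/(47.0) = 0.01905, so d_i1 = 52.50 cm.
The intermediate image is 52.50 cm to the right of lens 1, which is 116 − (52.50) = 63.50 cm to the left of lens 2, so d_o2 = +63.50 cm.
Lens 2: 1/d_i2 = 1/f₂ − 1/d_o2 = 1/(18.0) − 1/(63.50) = 0.03981, so d_i2 = 25.1 cm.
The final image is real, 25.1 cm to the right of lens 2 (overall magnification ≈ 0.44).

25.1 cm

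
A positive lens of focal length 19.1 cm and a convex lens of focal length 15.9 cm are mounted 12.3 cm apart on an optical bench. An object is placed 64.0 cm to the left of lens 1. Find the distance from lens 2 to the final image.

Lens 1: 1/d_i1 = 1/f₁ − 1/d_o1 = 1/(19.1) − 1/(64.0) = 0.03673, so d_i1 = 27.22 cm.
The intermediate image is 27.22 cm to the right of lens 1, which lies 14.92 cm to the right of lens 2 — a virtual object — so d_o2 = −14.92 cm.
Lens 2: 1/d_i2 = 1/f₂ − 1/d_o2 = 1/(15.9) − 1/(-14.92) = 0.1299, so d_i2 = 7.70 cm.
The final image is real, 7.70 cm to the right of lens 2 (overall magnification ≈ -0.22).

7.70 cm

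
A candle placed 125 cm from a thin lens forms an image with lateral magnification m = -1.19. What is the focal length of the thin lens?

m = −d_i/d_o ⇒ d_i = −m·d_o = −(-1.19)·(125) = 148.8 cm.
1/f = 1/d_o + 1/d_i = 1/(125) + 1/(148.8) = 0.01472, so f = 67.9 cm.
Since f is positive, the thin lens is converging.

f = 67.9 cm (converging)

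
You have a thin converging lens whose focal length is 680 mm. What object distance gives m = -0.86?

1470 mm

m = −d_i/d_o ⇒ d_i = −m·d_o.
1/f = 1/d_o + 1/d_i = 1/d_o − 1/(m·d_o) = (1 − 1/m)/d_o, so d_o = f(1 − 1/m) = (680.0)(1 − 1/(-0.86)) = 1470 mm.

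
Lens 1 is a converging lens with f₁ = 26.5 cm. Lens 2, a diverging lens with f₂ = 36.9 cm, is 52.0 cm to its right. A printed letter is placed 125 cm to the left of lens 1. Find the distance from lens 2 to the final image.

12.3 cm

Lens 1: 1/d_i1 = 1/f₁ − 1/d_o1 = 1/(26.5) − 1/(125) = 0.02974, so d_i1 = 33.63 cm.
The intermediate image is 33.63 cm to the right of lens 1, which is 52.0 − (33.63) = 18.37 cm to the left of lens 2, so d_o2 = +18.37 cm.
Lens 2 is diverging, so f₂ = −36.9 cm.
Lens 2: 1/d_i2 = 1/f₂ − 1/d_o2 = 1/(-36.9) − 1/(18.37) = -0.08154, so d_i2 = -12.3 cm.
The final image is virtual, 12.3 cm to the left of lens 2 (overall magnification ≈ -0.18).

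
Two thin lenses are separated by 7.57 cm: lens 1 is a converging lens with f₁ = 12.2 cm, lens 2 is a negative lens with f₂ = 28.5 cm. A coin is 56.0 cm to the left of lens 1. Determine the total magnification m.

m = -0.388

Lens 1: 1/d_i1 = 1/(12.2) − 1/(56.0) = 0.06411, so d_i1 = 15.60 cm; m₁ = −d_i1/d_o1 = -0.2786.
d_o2 = 7.57 − (15.60) = -8.030 cm (virtual object).
f₂ = −28.5 cm (diverging).
Lens 2: 1/d_i2 = 1/(-28.5) − 1/(-8.030) = 0.08945, so d_i2 = 11.18 cm; m₂ = −d_i2/d_o2 = +1.392.
m = m₁·m₂ = (-0.2786)(+1.392) = -0.388.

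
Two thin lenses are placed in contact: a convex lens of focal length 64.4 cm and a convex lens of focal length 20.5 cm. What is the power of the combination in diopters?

P₁ = 1/f₁ = 1/(0.644 m) = +1.553 D; P₂ = 1/f₂ = 1/(0.205 m) = +4.878 D.
For thin lenses in contact, P = P₁ + P₂ = (+1.553) + (+4.878) = +6.43 D.

P = +6.43 D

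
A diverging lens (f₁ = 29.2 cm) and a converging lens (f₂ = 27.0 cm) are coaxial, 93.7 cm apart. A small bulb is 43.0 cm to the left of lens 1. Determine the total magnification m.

f₁ = −29.2 cm (diverging).
Lens 1: 1/d_i1 = 1/(-29.2) − 1/(43.0) = -0.05750, so d_i1 = -17.39 cm; m₁ = −d_i1/d_o1 = +0.4044.
d_o2 = 93.7 − (-17.39) = 111.1 cm.
Lens 2: 1/d_i2 = 1/(27.0) − 1/(111.1) = 0.02804, so d_i2 = 35.67 cm; m₂ = −d_i2/d_o2 = -0.3210.
m = m₁·m₂ = (+0.4044)(-0.3210) = -0.130.

m = -0.130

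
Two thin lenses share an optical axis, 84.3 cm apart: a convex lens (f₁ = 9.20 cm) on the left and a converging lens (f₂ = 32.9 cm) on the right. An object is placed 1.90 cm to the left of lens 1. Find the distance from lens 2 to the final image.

Lens 1: 1/d_i1 = 1/f₁ − 1/d_o1 = 1/(9.20) − 1/(1.90) = -0.4176, so d_i1 = -2.395 cm.
The intermediate image is 2.395 cm to the left of lens 1 (virtual), which is 84.3 − (-2.395) = 86.69 cm to the left of lens 2, so d_o2 = +86.69 cm.
Lens 2: 1/d_i2 = 1/f₂ − 1/d_o2 = 1/(32.9) − 1/(86.69) = 0.01886, so d_i2 = 53.0 cm.
The final image is real, 53.0 cm to the right of lens 2 (overall magnification ≈ -0.77).

53.0 cm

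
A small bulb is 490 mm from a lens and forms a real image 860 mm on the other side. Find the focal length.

f = 312 mm (converging)

Real image ⇒ d_i = +860 mm.
1/f = 1/d_o + 1/d_i = 1/(490) + 1/(860) = 0.003204, so f = 312 mm.
Since f is positive, the lens is converging.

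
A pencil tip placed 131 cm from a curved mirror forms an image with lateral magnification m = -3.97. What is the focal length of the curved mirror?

m = −d_i/d_o ⇒ d_i = −m·d_o = −(-3.97)·(131) = 520.1 cm.
1/f = 1/d_o + 1/d_i = 1/(131) + 1/(520.1) = 0.009556, so f = 105 cm.
Since f is positive, the curved mirror is concave.

f = 105 cm (concave)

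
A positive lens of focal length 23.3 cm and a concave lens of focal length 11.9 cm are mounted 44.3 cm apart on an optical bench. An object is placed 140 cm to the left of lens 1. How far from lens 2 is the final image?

6.89 cm

Lens 1: 1/d_i1 = 1/f₁ − 1/d_o1 = 1/(23.3) − 1/(140) = 0.03578, so d_i1 = 27.95 cm.
The intermediate image is 27.95 cm to the right of lens 1, which is 44.3 − (27.95) = 16.35 cm to the left of lens 2, so d_o2 = +16.35 cm.
Lens 2 is diverging, so f₂ = −11.9 cm.
Lens 2: 1/d_i2 = 1/f₂ − 1/d_o2 = 1/(-11.9) − 1/(16.35) = -0.1452, so d_i2 = -6.89 cm.
The final image is virtual, 6.89 cm to the left of lens 2 (overall magnification ≈ -0.084).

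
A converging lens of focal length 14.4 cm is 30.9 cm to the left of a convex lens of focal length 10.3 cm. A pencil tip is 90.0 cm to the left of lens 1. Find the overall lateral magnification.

Lens 1: 1/d_i1 = 1/(14.4) − 1/(90.0) = 0.05833, so d_i1 = 17.14 cm; m₁ = −d_i1/d_o1 = -0.1904.
d_o2 = 30.9 − (17.14) = 13.76 cm.
Lens 2: 1/d_i2 = 1/(10.3) − 1/(13.76) = 0.02441, so d_i2 = 40.96 cm; m₂ = −d_i2/d_o2 = -2.977.
m = m₁·m₂ = (-0.1904)(-2.977) = +0.567.

m = +0.567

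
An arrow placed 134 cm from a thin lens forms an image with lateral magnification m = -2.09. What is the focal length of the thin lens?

m = −d_i/d_o ⇒ d_i = −m·d_o = −(-2.09)·(134) = 280.1 cm.
1/f = 1/d_o + 1/d_i = 1/(134) + 1/(280.1) = 0.01103, so f = 90.6 cm.
Since f is positive, the thin lens is converging.

f = 90.6 cm (converging)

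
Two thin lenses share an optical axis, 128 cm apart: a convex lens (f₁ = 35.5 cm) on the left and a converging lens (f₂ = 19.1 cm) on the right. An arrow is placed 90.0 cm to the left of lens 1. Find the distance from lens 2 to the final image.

26.4 cm

Lens 1: 1/d_i1 = 1/f₁ − 1/d_o1 = 1/(35.5) − 1/(90.0) = 0.01706, so d_i1 = 58.62 cm.
The intermediate image is 58.62 cm to the right of lens 1, which is 128 − (58.62) = 69.38 cm to the left of lens 2, so d_o2 = +69.38 cm.
Lens 2: 1/d_i2 = 1/f₂ − 1/d_o2 = 1/(19.1) − 1/(69.38) = 0.03794, so d_i2 = 26.4 cm.
The final image is real, 26.4 cm to the right of lens 2 (overall magnification ≈ 0.25).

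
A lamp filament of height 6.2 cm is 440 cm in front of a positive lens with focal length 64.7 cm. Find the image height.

1.07 cm

1/d_i = 1/f − 1/d_o = 1/(64.70) − 1/(440) = 0.01318, so d_i = 75.85 cm.
m = −d_i/d_o = -0.1724.
|h_i| = |m|·h_o = 0.1724 × 6.2 = 1.07 cm. The image is real, inverted and reduced, on the far side of the lens.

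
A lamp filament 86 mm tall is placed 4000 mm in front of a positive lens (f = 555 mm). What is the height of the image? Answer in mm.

13.9 mm

1/d_i = 1/f − 1/d_o = 1/(555.0) − 1/(4000) = 0.001552, so d_i = 644.4 mm.
m = −d_i/d_o = -0.1611.
|h_i| = |m|·h_o = 0.1611 × 86 = 13.9 mm. The image is real, inverted and reduced, on the far side of the lens.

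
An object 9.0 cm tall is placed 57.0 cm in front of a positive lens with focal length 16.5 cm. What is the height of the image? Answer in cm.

3.67 cm

1/d_i = 1/f − 1/d_o = 1/(16.50) − 1/(57.0) = 0.04306, so d_i = 23.22 cm.
m = −d_i/d_o = -0.4074.
|h_i| = |m|·h_o = 0.4074 × 9.0 = 3.67 cm. The image is real, inverted and reduced, on the far side of the lens.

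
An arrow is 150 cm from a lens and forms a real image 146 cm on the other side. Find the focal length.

f = 74.0 cm (converging)

Real image ⇒ d_i = +146 cm.
1/f = 1/d_o + 1/d_i = 1/(150) + 1/(146) = 0.01352, so f = 74.0 cm.
Since f is positive, the lens is converging.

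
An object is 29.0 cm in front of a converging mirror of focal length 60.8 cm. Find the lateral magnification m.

1/d_i = 1/f − 1/d_o = 1/(60.80) − 1/(29.0) = -0.01804, so d_i = -55.45 cm.
m = −d_i/d_o = −(-55.45)/(29.0) = +1.91.
The image is virtual, upright and enlarged, behind the mirror.

m = +1.91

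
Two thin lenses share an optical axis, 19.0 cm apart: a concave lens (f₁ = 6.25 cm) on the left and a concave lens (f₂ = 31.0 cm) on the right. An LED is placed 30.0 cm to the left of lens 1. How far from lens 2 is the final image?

Lens 1 is diverging, so f₁ = −6.25 cm.
Lens 1: 1/d_i1 = 1/f₁ − 1/d_o1 = 1/(-6.25) − 1/(30.0) = -0.1933, so d_i1 = -5.172 cm.
The intermediate image is 5.172 cm to the left of lens 1 (virtual), which is 19.0 − (-5.172) = 24.17 cm to the left of lens 2, so d_o2 = +24.17 cm.
Lens 2 is diverging, so f₂ = −31.0 cm.
Lens 2: 1/d_i2 = 1/f₂ − 1/d_o2 = 1/(-31.0) − 1/(24.17) = -0.07363, so d_i2 = -13.6 cm.
The final image is virtual, 13.6 cm to the left of lens 2 (overall magnification ≈ 0.097).

13.6 cm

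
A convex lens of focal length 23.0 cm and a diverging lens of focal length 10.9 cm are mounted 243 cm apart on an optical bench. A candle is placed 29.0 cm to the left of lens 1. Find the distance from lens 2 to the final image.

Lens 1: 1/d_i1 = 1/f₁ − 1/d_o1 = 1/(23.0) − 1/(29.0) = 0.008996, so d_i1 = 111.2 cm.
The intermediate image is 111.2 cm to the right of lens 1, which is 243 − (111.2) = 131.8 cm to the left of lens 2, so d_o2 = +131.8 cm.
Lens 2 is diverging, so f₂ = −10.9 cm.
Lens 2: 1/d_i2 = 1/f₂ − 1/d_o2 = 1/(-10.9) − 1/(131.8) = -0.09933, so d_i2 = -10.1 cm.
The final image is virtual, 10.1 cm to the left of lens 2 (overall magnification ≈ -0.29).

10.1 cm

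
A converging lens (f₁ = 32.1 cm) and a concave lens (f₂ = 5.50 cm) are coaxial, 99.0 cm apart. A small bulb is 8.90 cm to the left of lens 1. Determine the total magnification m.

Lens 1: 1/d_i1 = 1/(32.1) − 1/(8.90) = -0.08121, so d_i1 = -12.31 cm; m₁ = −d_i1/d_o1 = +1.383.
d_o2 = 99.0 − (-12.31) = 111.3 cm.
f₂ = −5.50 cm (diverging).
Lens 2: 1/d_i2 = 1/(-5.50) − 1/(111.3) = -0.1908, so d_i2 = -5.241 cm; m₂ = −d_i2/d_o2 = +0.04709.
m = m₁·m₂ = (+1.383)(+0.04709) = +0.0651.

m = +0.0651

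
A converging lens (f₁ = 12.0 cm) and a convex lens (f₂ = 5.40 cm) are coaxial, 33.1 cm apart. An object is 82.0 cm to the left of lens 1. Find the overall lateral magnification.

m = +0.0679

Lens 1: 1/d_i1 = 1/(12.0) − 1/(82.0) = 0.07114, so d_i1 = 14.06 cm; m₁ = −d_i1/d_o1 = -0.1715.
d_o2 = 33.1 − (14.06) = 19.04 cm.
Lens 2: 1/d_i2 = 1/(5.40) − 1/(19.04) = 0.1327, so d_i2 = 7.538 cm; m₂ = −d_i2/d_o2 = -0.3959.
m = m₁·m₂ = (-0.1715)(-0.3959) = +0.0679.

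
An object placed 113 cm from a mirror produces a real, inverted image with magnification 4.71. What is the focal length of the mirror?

m = −d_i/d_o ⇒ d_i = −m·d_o = −(-4.71)·(113) = 532.2 cm.
1/f = 1/d_o + 1/d_i = 1/(113) + 1/(532.2) = 0.01073, so f = 93.2 cm.
Since f is positive, the mirror is concave.

f = 93.2 cm (concave)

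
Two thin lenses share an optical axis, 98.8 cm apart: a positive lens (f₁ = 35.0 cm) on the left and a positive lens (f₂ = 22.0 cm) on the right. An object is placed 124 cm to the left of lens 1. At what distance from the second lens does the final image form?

Lens 1: 1/d_i1 = 1/f₁ − 1/d_o1 = 1/(35.0) − 1/(124) = 0.02051, so d_i1 = 48.76 cm.
The intermediate image is 48.76 cm to the right of lens 1, which is 98.8 − (48.76) = 50.04 cm to the left of lens 2, so d_o2 = +50.04 cm.
Lens 2: 1/d_i2 = 1/f₂ − 1/d_o2 = 1/(22.0) − 1/(50.04) = 0.02547, so d_i2 = 39.3 cm.
The final image is real, 39.3 cm to the right of lens 2 (overall magnification ≈ 0.31).

39.3 cm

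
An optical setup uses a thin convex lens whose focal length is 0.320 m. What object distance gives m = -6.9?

m = −d_i/d_o ⇒ d_i = −m·d_o.
1/f = 1/d_o + 1/d_i = 1/d_o − 1/(m·d_o) = (1 − 1/m)/d_o, so d_o = f(1 − 1/m) = (0.3200)(1 − 1/(-6.9)) = 0.366 m.

0.366 m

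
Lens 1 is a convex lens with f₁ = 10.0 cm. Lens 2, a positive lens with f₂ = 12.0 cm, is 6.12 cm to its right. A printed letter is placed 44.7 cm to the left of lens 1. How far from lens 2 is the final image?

Lens 1: 1/d_i1 = 1/f₁ − 1/d_o1 = 1/(10.0) − 1/(44.7) = 0.07763, so d_i1 = 12.88 cm.
The intermediate image is 12.88 cm to the right of lens 1, which lies 6.760 cm to the right of lens 2 — a virtual object — so d_o2 = −6.760 cm.
Lens 2: 1/d_i2 = 1/f₂ − 1/d_o2 = 1/(12.0) − 1/(-6.760) = 0.2313, so d_i2 = 4.32 cm.
The final image is real, 4.32 cm to the right of lens 2 (overall magnification ≈ -0.18).

4.32 cm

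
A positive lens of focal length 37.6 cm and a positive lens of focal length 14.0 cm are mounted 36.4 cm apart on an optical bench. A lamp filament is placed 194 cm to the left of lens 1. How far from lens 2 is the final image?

5.91 cm

Lens 1: 1/d_i1 = 1/f₁ − 1/d_o1 = 1/(37.6) − 1/(194) = 0.02144, so d_i1 = 46.64 cm.
The intermediate image is 46.64 cm to the right of lens 1, which lies 10.24 cm to the right of lens 2 — a virtual object — so d_o2 = −10.24 cm.
Lens 2: 1/d_i2 = 1/f₂ − 1/d_o2 = 1/(14.0) − 1/(-10.24) = 0.1691, so d_i2 = 5.91 cm.
The final image is real, 5.91 cm to the right of lens 2 (overall magnification ≈ -0.14).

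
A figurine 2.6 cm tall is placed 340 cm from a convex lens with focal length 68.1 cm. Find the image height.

1/d_i = 1/f − 1/d_o = 1/(68.10) − 1/(340) = 0.01174, so d_i = 85.16 cm.
m = −d_i/d_o = -0.2505.
|h_i| = |m|·h_o = 0.2505 × 2.6 = 0.651 cm. The image is real, inverted and reduced, on the far side of the lens.

0.651 cm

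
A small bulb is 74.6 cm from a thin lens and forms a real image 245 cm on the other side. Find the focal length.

f = 57.2 cm (converging)

Real image ⇒ d_i = +245 cm.
1/f = 1/d_o + 1/d_i = 1/(74.6) + 1/(245) = 0.01749, so f = 57.2 cm.
Since f is positive, the thin lens is converging.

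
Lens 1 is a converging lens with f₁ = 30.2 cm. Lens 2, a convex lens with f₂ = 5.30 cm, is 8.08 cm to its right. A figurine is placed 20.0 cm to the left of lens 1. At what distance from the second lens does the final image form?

5.75 cm

Lens 1: 1/d_i1 = 1/f₁ − 1/d_o1 = 1/(30.2) − 1/(20.0) = -0.01689, so d_i1 = -59.22 cm.
The intermediate image is 59.22 cm to the left of lens 1 (virtual), which is 8.08 − (-59.22) = 67.30 cm to the left of lens 2, so d_o2 = +67.30 cm.
Lens 2: 1/d_i2 = 1/f₂ − 1/d_o2 = 1/(5.30) − 1/(67.30) = 0.1738, so d_i2 = 5.75 cm.
The final image is real, 5.75 cm to the right of lens 2 (overall magnification ≈ -0.25).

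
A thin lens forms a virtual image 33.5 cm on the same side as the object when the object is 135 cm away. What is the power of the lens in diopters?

Virtual image ⇒ d_i = −33.5 cm.
1/f = 1/d_o + 1/d_i = 1/(135) + 1/(-33.5) = -0.02244 cm⁻¹.
f = -44.56 cm = -0.4456 m, so P = 1/f = -2.24 D.

P = -2.24 D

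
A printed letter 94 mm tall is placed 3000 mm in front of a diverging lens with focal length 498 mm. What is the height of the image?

For a diverging lens, f = -498 mm.
1/d_i = 1/f − 1/d_o = 1/(-498.0) − 1/(3000) = -0.002341, so d_i = -427.1 mm.
m = −d_i/d_o = +0.1424.
|h_i| = |m|·h_o = 0.1424 × 94 = 13.4 mm. The image is virtual, upright and reduced, on the same side as the object.

13.4 mm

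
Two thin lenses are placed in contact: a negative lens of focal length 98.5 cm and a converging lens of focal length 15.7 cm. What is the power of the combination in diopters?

P = +5.35 D

P₁ = 1/f₁ = 1/(-0.985 m) = -1.015 D; P₂ = 1/f₂ = 1/(0.157 m) = +6.369 D.
For thin lenses in contact, P = P₁ + P₂ = (-1.015) + (+6.369) = +5.35 D.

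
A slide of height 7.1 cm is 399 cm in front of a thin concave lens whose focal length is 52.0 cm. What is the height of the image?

0.819 cm

For a concave lens, f = -52.0 cm.
1/d_i = 1/f − 1/d_o = 1/(-52.00) − 1/(399) = -0.02174, so d_i = -46.00 cm.
m = −d_i/d_o = +0.1153.
|h_i| = |m|·h_o = 0.1153 × 7.1 = 0.819 cm. The image is virtual, upright and reduced, on the same side as the object.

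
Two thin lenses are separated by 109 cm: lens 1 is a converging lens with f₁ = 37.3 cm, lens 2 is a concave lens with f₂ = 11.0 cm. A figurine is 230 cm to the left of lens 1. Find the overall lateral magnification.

Lens 1: 1/d_i1 = 1/(37.3) − 1/(230) = 0.02246, so d_i1 = 44.52 cm; m₁ = −d_i1/d_o1 = -0.1936.
d_o2 = 109 − (44.52) = 64.48 cm.
f₂ = −11.0 cm (diverging).
Lens 2: 1/d_i2 = 1/(-11.0) − 1/(64.48) = -0.1064, so d_i2 = -9.397 cm; m₂ = −d_i2/d_o2 = +0.1457.
m = m₁·m₂ = (-0.1936)(+0.1457) = -0.0282.

m = -0.0282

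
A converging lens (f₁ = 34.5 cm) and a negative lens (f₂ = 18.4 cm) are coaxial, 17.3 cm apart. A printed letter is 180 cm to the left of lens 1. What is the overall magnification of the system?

Lens 1: 1/d_i1 = 1/(34.5) − 1/(180) = 0.02343, so d_i1 = 42.68 cm; m₁ = −d_i1/d_o1 = -0.2371.
d_o2 = 17.3 − (42.68) = -25.38 cm (virtual object).
f₂ = −18.4 cm (diverging).
Lens 2: 1/d_i2 = 1/(-18.4) − 1/(-25.38) = -0.01495, so d_i2 = -66.90 cm; m₂ = −d_i2/d_o2 = -2.636.
m = m₁·m₂ = (-0.2371)(-2.636) = +0.625.

m = +0.625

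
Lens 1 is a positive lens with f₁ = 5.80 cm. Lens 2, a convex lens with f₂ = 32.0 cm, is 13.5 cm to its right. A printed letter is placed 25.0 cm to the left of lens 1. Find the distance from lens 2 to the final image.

Lens 1: 1/d_i1 = 1/f₁ − 1/d_o1 = 1/(5.80) − 1/(25.0) = 0.1324, so d_i1 = 7.552 cm.
The intermediate image is 7.552 cm to the right of lens 1, which is 13.5 − (7.552) = 5.948 cm to the left of lens 2, so d_o2 = +5.948 cm.
Lens 2: 1/d_i2 = 1/f₂ − 1/d_o2 = 1/(32.0) − 1/(5.948) = -0.1369, so d_i2 = -7.31 cm.
The final image is virtual, 7.31 cm to the left of lens 2 (overall magnification ≈ -0.37).

7.31 cm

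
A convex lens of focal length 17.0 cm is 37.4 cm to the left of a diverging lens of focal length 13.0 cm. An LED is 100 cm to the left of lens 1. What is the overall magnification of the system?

m = -0.0890

Lens 1: 1/d_i1 = 1/(17.0) − 1/(100) = 0.04882, so d_i1 = 20.48 cm; m₁ = −d_i1/d_o1 = -0.2048.
d_o2 = 37.4 − (20.48) = 16.92 cm.
f₂ = −13.0 cm (diverging).
Lens 2: 1/d_i2 = 1/(-13.0) − 1/(16.92) = -0.1360, so d_i2 = -7.352 cm; m₂ = −d_i2/d_o2 = +0.4345.
m = m₁·m₂ = (-0.2048)(+0.4345) = -0.0890.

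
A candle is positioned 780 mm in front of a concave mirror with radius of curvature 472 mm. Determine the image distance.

338 mm

f = R/2 = 472/2 = 236.0 mm.
Mirror equation: 1/s_i = 1/f − 1/s_o = 1/(236.0) − 1/(780) = 0.004237 − 0.001282 = 0.002955, so s_i = 338 mm.
The image is real, inverted and reduced, in front of the mirror.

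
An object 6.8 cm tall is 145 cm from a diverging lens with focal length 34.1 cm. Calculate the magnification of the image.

For a diverging lens, f = -34.1 cm.
1/d_i = 1/f − 1/d_o = 1/(-34.10) − 1/(145) = -0.03622, so d_i = -27.61 cm.
m = −d_i/d_o = −(-27.61)/(145) = +0.190.
The image is virtual, upright and reduced, on the same side as the object.

m = +0.190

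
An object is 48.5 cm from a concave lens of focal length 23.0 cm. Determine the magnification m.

For a concave lens, f = -23.0 cm.
1/d_i = 1/f − 1/d_o = 1/(-23.00) − 1/(48.5) = -0.06410, so d_i = -15.60 cm.
m = −d_i/d_o = −(-15.60)/(48.5) = +0.322.
The image is virtual, upright and reduced, on the same side as the object.

m = +0.322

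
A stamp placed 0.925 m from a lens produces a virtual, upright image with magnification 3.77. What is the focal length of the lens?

f = 1.26 m (converging)

m = −d_i/d_o ⇒ d_i = −m·d_o = −(+3.77)·(0.925) = -3.487 m.
1/f = 1/d_o + 1/d_i = 1/(0.925) + 1/(-3.487) = 0.7943, so f = 1.26 m.
Since f is positive, the lens is converging.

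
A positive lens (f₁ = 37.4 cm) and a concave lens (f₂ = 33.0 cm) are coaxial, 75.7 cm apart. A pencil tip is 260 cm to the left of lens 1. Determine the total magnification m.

m = -0.0853

Lens 1: 1/d_i1 = 1/(37.4) − 1/(260) = 0.02289, so d_i1 = 43.68 cm; m₁ = −d_i1/d_o1 = -0.1680.
d_o2 = 75.7 − (43.68) = 32.02 cm.
f₂ = −33.0 cm (diverging).
Lens 2: 1/d_i2 = 1/(-33.0) − 1/(32.02) = -0.06153, so d_i2 = -16.25 cm; m₂ = −d_i2/d_o2 = +0.5075.
m = m₁·m₂ = (-0.1680)(+0.5075) = -0.0853.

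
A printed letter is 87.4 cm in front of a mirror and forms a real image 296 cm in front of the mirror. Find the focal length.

Real image ⇒ d_i = +296 cm.
1/f = 1/d_o + 1/d_i = 1/(87.4) + 1/(296) = 0.01482, so f = 67.5 cm.
Since f is positive, the mirror is concave.

f = 67.5 cm (concave)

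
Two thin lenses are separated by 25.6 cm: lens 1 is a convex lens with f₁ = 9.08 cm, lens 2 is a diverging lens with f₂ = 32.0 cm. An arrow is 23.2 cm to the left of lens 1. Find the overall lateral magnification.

Lens 1: 1/d_i1 = 1/(9.08) − 1/(23.2) = 0.06703, so d_i1 = 14.92 cm; m₁ = −d_i1/d_o1 = -0.6431.
d_o2 = 25.6 − (14.92) = 10.68 cm.
f₂ = −32.0 cm (diverging).
Lens 2: 1/d_i2 = 1/(-32.0) − 1/(10.68) = -0.1249, so d_i2 = -8.007 cm; m₂ = −d_i2/d_o2 = +0.7498.
m = m₁·m₂ = (-0.6431)(+0.7498) = -0.482.

m = -0.482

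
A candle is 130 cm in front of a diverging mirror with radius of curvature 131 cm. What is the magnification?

m = +0.335

f = R/2 = 131/2 = 65.50 cm; for a diverging mirror, f = -65.50 cm.
1/d_i = 1/f − 1/d_o = 1/(-65.50) − 1/(130) = -0.02296, so d_i = -43.55 cm.
m = −d_i/d_o = −(-43.55)/(130) = +0.335.
The image is virtual, upright and reduced, behind the mirror.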